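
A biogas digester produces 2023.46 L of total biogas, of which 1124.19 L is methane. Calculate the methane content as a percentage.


CH4% = V_CH4 / V_total * 100
= 1124.19 / 2023.46 * 100
= 55.5578%

55.5578%


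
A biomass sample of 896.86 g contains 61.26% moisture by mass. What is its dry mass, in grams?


Wd = Ww * (1 - MC/100)
= 896.86 * (1 - 61.26/100)
= 347.4436 g

347.4436 g


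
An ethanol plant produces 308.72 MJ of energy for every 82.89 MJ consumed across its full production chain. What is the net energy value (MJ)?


NEV = E_out - E_in
= 308.72 - 82.89
= 225.8300 MJ

225.8300 MJ


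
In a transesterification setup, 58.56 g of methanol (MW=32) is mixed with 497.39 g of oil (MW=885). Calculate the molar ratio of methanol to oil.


Molar ratio = n_MeOH / n_oil = (MeOH/32) / (oil/885) = (MeOH * 885) / (32 * oil)
= (58.56 * 885) / (32 * 497.39)
= 3.2561

3.2561


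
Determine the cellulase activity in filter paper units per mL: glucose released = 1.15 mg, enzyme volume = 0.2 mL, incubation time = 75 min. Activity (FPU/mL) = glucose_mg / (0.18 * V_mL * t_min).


Activity = glucose_mg / (0.18 mg/umol * V_mL * t_min)
= 1.15 / (0.18 * 0.2 * 75)
= 0.4259 FPU/mL

0.4259 FPU/mL


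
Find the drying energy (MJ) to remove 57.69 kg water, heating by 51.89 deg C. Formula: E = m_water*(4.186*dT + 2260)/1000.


E = m_water * (4.186 * dT + 2260) / 1000
= 57.69 * (4.186 * 51.89 + 2260) / 1000
= 142.9103 MJ

142.9103 MJ


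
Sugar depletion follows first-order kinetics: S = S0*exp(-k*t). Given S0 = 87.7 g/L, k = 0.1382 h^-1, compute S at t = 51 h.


S = S0 * exp(-k * t)
S = 87.7 * exp(-0.1382 * 51)
S = 0.0762 g/L

0.0762 g/L


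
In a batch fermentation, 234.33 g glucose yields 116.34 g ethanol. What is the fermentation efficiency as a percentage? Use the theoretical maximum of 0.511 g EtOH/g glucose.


Fermentation efficiency = (actual / (0.511 * glucose)) * 100
= (116.34 / (0.511 * 234.33)) * 100
= 97.1584%

97.1584%


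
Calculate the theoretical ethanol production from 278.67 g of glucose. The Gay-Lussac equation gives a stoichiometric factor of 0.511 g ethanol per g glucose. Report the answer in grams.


Theoretical ethanol yield: m_EtOH = 0.511 * m_glucose
m_EtOH = 0.511 * 278.67 = 142.4004 g

142.4004 g


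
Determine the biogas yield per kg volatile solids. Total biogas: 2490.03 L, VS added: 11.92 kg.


Y = V / VS
= 2490.03 / 11.92
= 208.8951 L/kg VS

208.8951 L/kg VS


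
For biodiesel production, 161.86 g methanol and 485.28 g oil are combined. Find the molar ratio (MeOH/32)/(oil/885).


Molar ratio = n_MeOH / n_oil = (MeOH/32) / (oil/885) = (MeOH * 885) / (32 * oil)
= (161.86 * 885) / (32 * 485.28)
= 9.2244

9.2244


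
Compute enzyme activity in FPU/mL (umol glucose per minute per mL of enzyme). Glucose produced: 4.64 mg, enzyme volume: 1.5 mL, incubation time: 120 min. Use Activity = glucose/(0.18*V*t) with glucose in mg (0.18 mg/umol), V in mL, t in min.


Activity = glucose_mg / (0.18 mg/umol * V_mL * t_min)
= 4.64 / (0.18 * 1.5 * 120)
= 0.1432 FPU/mL

0.1432 FPU/mL


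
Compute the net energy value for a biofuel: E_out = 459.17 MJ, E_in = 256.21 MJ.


NEV = E_out - E_in
= 459.17 - 256.21
= 202.9600 MJ

202.9600 MJ


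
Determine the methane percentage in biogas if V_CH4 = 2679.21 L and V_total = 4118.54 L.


CH4% = V_CH4 / V_total * 100
= 2679.21 / 4118.54 * 100
= 65.0524%

65.0524%


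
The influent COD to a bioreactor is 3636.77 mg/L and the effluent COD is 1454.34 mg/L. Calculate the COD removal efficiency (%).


eta = (COD_in - COD_out) / COD_in * 100
= (3636.77 - 1454.34) / 3636.77 * 100
= 60.0101%

60.0101%


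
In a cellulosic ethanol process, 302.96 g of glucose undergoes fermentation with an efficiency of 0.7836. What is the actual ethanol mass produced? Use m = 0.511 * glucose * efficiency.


Actual ethanol: m = 0.511 * 302.96 * 0.7836
m = 121.3111 g

121.3111 g


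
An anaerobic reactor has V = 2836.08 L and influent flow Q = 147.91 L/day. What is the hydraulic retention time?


HRT = V / Q
= 2836.08 / 147.91
= 19.1744 days

19.1744 days


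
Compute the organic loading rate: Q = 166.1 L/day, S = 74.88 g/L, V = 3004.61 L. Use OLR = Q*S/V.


OLR = Q * S / V
= 166.1 * 74.88 / 3004.61
= 4.1395 g/L/day

4.1395 g/L/day


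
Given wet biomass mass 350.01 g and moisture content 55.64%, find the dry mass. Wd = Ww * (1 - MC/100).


Wd = Ww * (1 - MC/100)
= 350.01 * (1 - 55.64/100)
= 155.2644 g

155.2644 g


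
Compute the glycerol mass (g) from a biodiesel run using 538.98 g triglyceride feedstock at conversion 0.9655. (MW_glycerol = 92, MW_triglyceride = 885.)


glycerol = oil * conv * (92/885)
= 538.98 * 0.9655 * 92 / 885
= 54.0965 g

54.0965 g


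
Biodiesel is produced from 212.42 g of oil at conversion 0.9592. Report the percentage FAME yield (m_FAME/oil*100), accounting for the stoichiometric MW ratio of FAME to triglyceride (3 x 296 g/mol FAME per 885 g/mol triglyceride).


m_FAME = oil * conv * (3 * 296 / 885) = oil * conv * (888/885)
= 212.42 * 0.9592 * 888 / 885
= 204.4440 g
Y = m_FAME / oil * 100 = conv * (888/885) * 100
= 0.9592 * 888 / 885 * 100
= 96.25%

96.25%


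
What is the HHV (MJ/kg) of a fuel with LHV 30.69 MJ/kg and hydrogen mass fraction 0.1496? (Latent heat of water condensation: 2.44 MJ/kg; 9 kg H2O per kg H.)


HHV = LHV + H_frac * 9 * 2.44
= 30.69 + 0.1496 * 9 * 2.44
= 33.9752 MJ/kg

33.9752 MJ/kg


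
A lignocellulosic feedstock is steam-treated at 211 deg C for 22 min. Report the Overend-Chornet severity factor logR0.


logR0 = log10(t * exp((T - 100) / 14.75))
= log10(22 * exp((211 - 100) / 14.75))
= 4.6107

4.6107


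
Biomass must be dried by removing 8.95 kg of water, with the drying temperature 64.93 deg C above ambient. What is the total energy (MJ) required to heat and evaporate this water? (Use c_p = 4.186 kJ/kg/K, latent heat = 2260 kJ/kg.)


E = m_water * (4.186 * dT + 2260) / 1000
= 8.95 * (4.186 * 64.93 + 2260) / 1000
= 22.6596 MJ

22.6596 MJ


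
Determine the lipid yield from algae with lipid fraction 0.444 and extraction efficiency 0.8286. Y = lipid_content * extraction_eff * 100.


Y = lipid_content * extraction_eff * 100
= 0.444 * 0.8286 * 100
= 36.7898%

36.7898%


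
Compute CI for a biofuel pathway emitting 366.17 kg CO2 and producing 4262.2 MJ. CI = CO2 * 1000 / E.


CI = CO2 * 1000 / E
= 366.17 * 1000 / 4262.2
= 85.9110 g CO2/MJ

85.9110 g CO2/MJ


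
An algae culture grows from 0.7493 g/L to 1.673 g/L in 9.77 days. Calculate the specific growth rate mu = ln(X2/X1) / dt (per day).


mu = ln(X2/X1) / dt
= ln(1.673/0.7493) / 9.77
= 0.0822 per day

0.0822 per day


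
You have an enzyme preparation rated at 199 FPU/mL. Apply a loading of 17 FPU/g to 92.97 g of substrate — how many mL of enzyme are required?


V = dosage * m_sub / activity
V = 17 * 92.97 / 199
V = 7.9422 mL

7.9422 mL


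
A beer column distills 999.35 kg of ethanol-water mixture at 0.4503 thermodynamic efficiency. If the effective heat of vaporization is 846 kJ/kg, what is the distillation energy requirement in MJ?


E = m * 846 / (eta * 1000)
= 999.35 * 846 / (0.4503 * 1000)
= 1877.5263 MJ

1877.5263 MJ


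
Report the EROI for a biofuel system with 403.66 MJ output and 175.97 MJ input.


EROI = E_out / E_in
= 403.66 / 175.97
= 2.2939

2.2939


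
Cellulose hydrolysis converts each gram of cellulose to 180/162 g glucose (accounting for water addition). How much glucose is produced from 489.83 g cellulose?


glucose = cellulose * 180/162
= 489.83 * 180/162
= 544.2556 g

544.2556 g


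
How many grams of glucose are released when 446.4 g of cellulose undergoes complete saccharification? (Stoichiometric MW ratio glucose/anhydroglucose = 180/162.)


glucose = cellulose * 180/162
= 446.4 * 180/162
= 496.0000 g

496.0000 g


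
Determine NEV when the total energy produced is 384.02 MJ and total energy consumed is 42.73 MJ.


NEV = E_out - E_in
= 384.02 - 42.73
= 341.2900 MJ

341.2900 MJ


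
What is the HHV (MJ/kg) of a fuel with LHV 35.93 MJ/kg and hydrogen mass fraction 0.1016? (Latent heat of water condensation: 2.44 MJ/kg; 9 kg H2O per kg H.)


HHV = LHV + H_frac * 9 * 2.44
= 35.93 + 0.1016 * 9 * 2.44
= 38.1611 MJ/kg

38.1611 MJ/kg


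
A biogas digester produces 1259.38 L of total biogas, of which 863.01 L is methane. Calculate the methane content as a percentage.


CH4% = V_CH4 / V_total * 100
= 863.01 / 1259.38 * 100
= 68.5266%

68.5266%


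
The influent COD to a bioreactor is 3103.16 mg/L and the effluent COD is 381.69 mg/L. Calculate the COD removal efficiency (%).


eta = (COD_in - COD_out) / COD_in * 100
= (3103.16 - 381.69) / 3103.16 * 100
= 87.7000%

87.7000%


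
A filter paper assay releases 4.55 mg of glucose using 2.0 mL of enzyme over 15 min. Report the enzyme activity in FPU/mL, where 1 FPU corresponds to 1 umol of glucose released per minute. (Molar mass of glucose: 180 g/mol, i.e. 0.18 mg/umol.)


Activity = glucose_mg / (0.18 mg/umol * V_mL * t_min)
= 4.55 / (0.18 * 2.0 * 15)
= 0.8426 FPU/mL

0.8426 FPU/mL


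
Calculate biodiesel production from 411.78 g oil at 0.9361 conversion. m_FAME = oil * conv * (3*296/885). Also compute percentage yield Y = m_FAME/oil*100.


m_FAME = oil * conv * (3 * 296 / 885) = oil * conv * (888/885)
= 411.78 * 0.9361 * 888 / 885
= 386.7739 g
Y = m_FAME / oil * 100 = conv * (888/885) * 100
= 0.9361 * 888 / 885 * 100
= 93.93%

386.7739 g FAME; Y = 93.93%


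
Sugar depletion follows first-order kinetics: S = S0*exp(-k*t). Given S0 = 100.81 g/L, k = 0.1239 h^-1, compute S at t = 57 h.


S = S0 * exp(-k * t)
S = 100.81 * exp(-0.1239 * 57)
S = 0.0864 g/L

0.0864 g/L


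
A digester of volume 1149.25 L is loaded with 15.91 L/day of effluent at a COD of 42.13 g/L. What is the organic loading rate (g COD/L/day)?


OLR = Q * S / V
= 15.91 * 42.13 / 1149.25
= 0.5832 g/L/day

0.5832 g/L/day


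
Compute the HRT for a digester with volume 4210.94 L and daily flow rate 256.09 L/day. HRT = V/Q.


HRT = V / Q
= 4210.94 / 256.09
= 16.4432 days

16.4432 days


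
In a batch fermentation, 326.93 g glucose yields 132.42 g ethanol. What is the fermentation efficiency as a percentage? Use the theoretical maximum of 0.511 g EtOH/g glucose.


Fermentation efficiency = (actual / (0.511 * glucose)) * 100
= (132.42 / (0.511 * 326.93)) * 100
= 79.2644%

79.2644%


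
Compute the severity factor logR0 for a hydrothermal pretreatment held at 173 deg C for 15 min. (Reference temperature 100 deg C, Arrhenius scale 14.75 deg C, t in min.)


logR0 = log10(t * exp((T - 100) / 14.75))
= log10(15 * exp((173 - 100) / 14.75))
= 3.3255

3.3255


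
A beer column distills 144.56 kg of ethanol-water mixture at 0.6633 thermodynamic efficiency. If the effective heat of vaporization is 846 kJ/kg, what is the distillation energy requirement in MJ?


E = m * 846 / (eta * 1000)
= 144.56 * 846 / (0.6633 * 1000)
= 184.3777 MJ

184.3777 MJ


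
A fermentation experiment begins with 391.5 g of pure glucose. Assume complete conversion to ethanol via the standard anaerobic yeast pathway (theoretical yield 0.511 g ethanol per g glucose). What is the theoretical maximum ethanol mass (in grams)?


Theoretical ethanol yield: m_EtOH = 0.511 * m_glucose
m_EtOH = 0.511 * 391.5 = 200.0565 g

200.0565 g


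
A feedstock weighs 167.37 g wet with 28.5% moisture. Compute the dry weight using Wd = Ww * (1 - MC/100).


Wd = Ww * (1 - MC/100)
= 167.37 * (1 - 28.5/100)
= 119.6696 g

119.6696 g


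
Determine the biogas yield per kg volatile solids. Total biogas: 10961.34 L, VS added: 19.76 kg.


Y = V / VS
= 10961.34 / 19.76
= 554.7237 L/kg VS

554.7237 L/kg VS


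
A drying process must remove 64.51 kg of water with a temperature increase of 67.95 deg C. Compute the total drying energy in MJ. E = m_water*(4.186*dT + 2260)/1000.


E = m_water * (4.186 * dT + 2260) / 1000
= 64.51 * (4.186 * 67.95 + 2260) / 1000
= 164.1417 MJ

164.1417 MJ


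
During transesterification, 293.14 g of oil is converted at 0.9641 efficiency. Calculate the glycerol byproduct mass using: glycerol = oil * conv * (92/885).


glycerol = oil * conv * (92/885)
= 293.14 * 0.9641 * 92 / 885
= 29.3793 g

29.3793 g


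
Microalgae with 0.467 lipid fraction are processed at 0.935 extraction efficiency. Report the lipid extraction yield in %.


Y = lipid_content * extraction_eff * 100
= 0.467 * 0.935 * 100
= 43.6645%

43.6645%


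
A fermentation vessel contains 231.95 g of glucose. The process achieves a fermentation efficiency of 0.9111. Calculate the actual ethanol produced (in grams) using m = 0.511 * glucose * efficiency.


Actual ethanol: m = 0.511 * 231.95 * 0.9111
m = 107.9894 g

107.9894 g


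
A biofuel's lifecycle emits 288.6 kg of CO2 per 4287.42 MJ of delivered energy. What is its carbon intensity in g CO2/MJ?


CI = CO2 * 1000 / E
= 288.6 * 1000 / 4287.42
= 67.3132 g CO2/MJ

67.3132 g CO2/MJ


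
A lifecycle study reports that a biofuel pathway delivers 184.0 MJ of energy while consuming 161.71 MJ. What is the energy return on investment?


EROI = E_out / E_in
= 184.0 / 161.71
= 1.1378

1.1378


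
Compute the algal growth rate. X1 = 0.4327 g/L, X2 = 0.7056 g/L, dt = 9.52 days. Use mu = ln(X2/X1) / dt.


mu = ln(X2/X1) / dt
= ln(0.7056/0.4327) / 9.52
= 0.0514 per day

0.0514 per day


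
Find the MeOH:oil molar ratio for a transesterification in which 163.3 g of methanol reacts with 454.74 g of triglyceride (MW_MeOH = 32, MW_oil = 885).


Molar ratio = n_MeOH / n_oil = (MeOH/32) / (oil/885) = (MeOH * 885) / (32 * oil)
= (163.3 * 885) / (32 * 454.74)
= 9.9315

9.9315


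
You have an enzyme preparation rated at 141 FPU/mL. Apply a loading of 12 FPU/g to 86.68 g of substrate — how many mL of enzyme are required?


V = dosage * m_sub / activity
V = 12 * 86.68 / 141
V = 7.3770 mL

7.3770 mL


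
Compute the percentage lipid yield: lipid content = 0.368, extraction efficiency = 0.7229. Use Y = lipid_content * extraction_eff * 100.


Y = lipid_content * extraction_eff * 100
= 0.368 * 0.7229 * 100
= 26.6027%

26.6027%


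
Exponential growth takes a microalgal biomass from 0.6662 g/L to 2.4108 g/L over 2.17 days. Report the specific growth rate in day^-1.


mu = ln(X2/X1) / dt
= ln(2.4108/0.6662) / 2.17
= 0.5927 per day

0.5927 per day


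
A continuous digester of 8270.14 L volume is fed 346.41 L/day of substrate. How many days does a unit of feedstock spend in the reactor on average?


HRT = V / Q
= 8270.14 / 346.41
= 23.8738 days

23.8738 days


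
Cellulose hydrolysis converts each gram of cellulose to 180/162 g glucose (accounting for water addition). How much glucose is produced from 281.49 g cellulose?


glucose = cellulose * 180/162
= 281.49 * 180/162
= 312.7667 g

312.7667 g


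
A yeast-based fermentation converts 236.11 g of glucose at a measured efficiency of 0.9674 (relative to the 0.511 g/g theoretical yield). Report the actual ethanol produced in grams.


Actual ethanol: m = 0.511 * 236.11 * 0.9674
m = 116.7189 g

116.7189 g


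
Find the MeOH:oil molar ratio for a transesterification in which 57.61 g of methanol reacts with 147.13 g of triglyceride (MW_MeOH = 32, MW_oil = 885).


Molar ratio = n_MeOH / n_oil = (MeOH/32) / (oil/885) = (MeOH * 885) / (32 * oil)
= (57.61 * 885) / (32 * 147.13)
= 10.8290

10.8290


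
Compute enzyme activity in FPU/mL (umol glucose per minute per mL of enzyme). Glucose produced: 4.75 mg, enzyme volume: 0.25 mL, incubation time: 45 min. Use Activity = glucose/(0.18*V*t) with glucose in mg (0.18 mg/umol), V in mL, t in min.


Activity = glucose_mg / (0.18 mg/umol * V_mL * t_min)
= 4.75 / (0.18 * 0.25 * 45)
= 2.3457 FPU/mL

2.3457 FPU/mL


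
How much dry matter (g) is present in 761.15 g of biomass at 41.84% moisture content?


Wd = Ww * (1 - MC/100)
= 761.15 * (1 - 41.84/100)
= 442.6848 g

442.6848 g


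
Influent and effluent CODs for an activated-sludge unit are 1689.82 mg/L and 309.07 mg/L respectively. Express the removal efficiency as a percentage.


eta = (COD_in - COD_out) / COD_in * 100
= (1689.82 - 309.07) / 1689.82 * 100
= 81.7099%

81.7099%


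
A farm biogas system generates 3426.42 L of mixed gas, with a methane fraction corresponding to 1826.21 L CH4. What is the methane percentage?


CH4% = V_CH4 / V_total * 100
= 1826.21 / 3426.42 * 100
= 53.2979%

53.2979%


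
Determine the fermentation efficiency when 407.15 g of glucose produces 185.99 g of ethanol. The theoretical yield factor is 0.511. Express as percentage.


Fermentation efficiency = (actual / (0.511 * glucose)) * 100
= (185.99 / (0.511 * 407.15)) * 100
= 89.3952%

89.3952%


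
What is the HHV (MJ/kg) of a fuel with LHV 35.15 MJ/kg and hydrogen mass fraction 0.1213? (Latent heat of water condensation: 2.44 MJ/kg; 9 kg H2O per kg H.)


HHV = LHV + H_frac * 9 * 2.44
= 35.15 + 0.1213 * 9 * 2.44
= 37.8137 MJ/kg

37.8137 MJ/kg


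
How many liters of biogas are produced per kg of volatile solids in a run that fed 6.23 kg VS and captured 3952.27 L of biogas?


Y = V / VS
= 3952.27 / 6.23
= 634.3933 L/kg VS

634.3933 L/kg VS


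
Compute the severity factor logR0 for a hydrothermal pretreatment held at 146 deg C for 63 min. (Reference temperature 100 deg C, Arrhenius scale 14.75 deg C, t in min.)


logR0 = log10(t * exp((T - 100) / 14.75))
= log10(63 * exp((146 - 100) / 14.75))
= 3.1538

3.1538


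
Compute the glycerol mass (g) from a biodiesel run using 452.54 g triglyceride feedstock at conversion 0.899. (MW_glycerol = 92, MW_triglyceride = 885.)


glycerol = oil * conv * (92/885)
= 452.54 * 0.899 * 92 / 885
= 42.2923 g

42.2923 g


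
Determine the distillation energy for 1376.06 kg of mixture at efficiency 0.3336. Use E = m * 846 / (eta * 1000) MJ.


E = m * 846 / (eta * 1000)
= 1376.06 * 846 / (0.3336 * 1000)
= 3489.6486 MJ

3489.6486 MJ


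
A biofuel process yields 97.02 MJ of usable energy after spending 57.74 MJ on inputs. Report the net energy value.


NEV = E_out - E_in
= 97.02 - 57.74
= 39.2800 MJ

39.2800 MJ


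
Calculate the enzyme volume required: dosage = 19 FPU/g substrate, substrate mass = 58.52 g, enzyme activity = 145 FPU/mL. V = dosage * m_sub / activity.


V = dosage * m_sub / activity
V = 19 * 58.52 / 145
V = 7.6681 mL

7.6681 mL


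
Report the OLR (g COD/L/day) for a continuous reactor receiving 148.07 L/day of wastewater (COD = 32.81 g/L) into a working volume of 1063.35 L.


OLR = Q * S / V
= 148.07 * 32.81 / 1063.35
= 4.5687 g/L/day

4.5687 g/L/day


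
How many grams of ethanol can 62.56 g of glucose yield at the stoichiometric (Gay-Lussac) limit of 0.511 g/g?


Theoretical ethanol yield: m_EtOH = 0.511 * m_glucose
m_EtOH = 0.511 * 62.56 = 31.9682 g

31.9682 g


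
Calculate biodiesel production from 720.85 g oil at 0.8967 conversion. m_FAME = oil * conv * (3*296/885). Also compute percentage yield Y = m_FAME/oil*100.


m_FAME = oil * conv * (3 * 296 / 885) = oil * conv * (888/885)
= 720.85 * 0.8967 * 888 / 885
= 648.5773 g
Y = m_FAME / oil * 100 = conv * (888/885) * 100
= 0.8967 * 888 / 885 * 100
= 89.97%

648.5773 g FAME; Y = 89.97%


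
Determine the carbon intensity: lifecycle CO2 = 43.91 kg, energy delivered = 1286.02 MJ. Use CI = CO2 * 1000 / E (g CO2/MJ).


CI = CO2 * 1000 / E
= 43.91 * 1000 / 1286.02
= 34.1441 g CO2/MJ

34.1441 g CO2/MJ


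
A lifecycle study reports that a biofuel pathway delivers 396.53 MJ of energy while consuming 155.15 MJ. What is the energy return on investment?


EROI = E_out / E_in
= 396.53 / 155.15
= 2.5558

2.5558


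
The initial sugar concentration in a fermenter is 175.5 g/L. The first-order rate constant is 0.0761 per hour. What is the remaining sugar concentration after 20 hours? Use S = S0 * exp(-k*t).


S = S0 * exp(-k * t)
S = 175.5 * exp(-0.0761 * 20)
S = 38.3072 g/L

38.3072 g/L


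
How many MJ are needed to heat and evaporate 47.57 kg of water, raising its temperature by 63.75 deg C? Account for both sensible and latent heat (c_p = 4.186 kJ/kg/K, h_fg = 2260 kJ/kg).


E = m_water * (4.186 * dT + 2260) / 1000
= 47.57 * (4.186 * 63.75 + 2260) / 1000
= 120.2026 MJ

120.2026 MJ


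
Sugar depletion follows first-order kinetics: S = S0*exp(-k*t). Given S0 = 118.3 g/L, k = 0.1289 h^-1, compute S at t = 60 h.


S = S0 * exp(-k * t)
S = 118.3 * exp(-0.1289 * 60)
S = 0.0518 g/L

0.0518 g/L


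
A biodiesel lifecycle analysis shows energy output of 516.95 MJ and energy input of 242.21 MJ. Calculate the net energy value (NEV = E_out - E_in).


NEV = E_out - E_in
= 516.95 - 242.21
= 274.7400 MJ

274.7400 MJ


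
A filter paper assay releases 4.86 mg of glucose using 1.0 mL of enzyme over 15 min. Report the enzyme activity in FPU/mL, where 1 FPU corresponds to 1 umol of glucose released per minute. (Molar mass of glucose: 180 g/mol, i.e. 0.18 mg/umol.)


Activity = glucose_mg / (0.18 mg/umol * V_mL * t_min)
= 4.86 / (0.18 * 1.0 * 15)
= 1.8000 FPU/mL

1.8000 FPU/mL


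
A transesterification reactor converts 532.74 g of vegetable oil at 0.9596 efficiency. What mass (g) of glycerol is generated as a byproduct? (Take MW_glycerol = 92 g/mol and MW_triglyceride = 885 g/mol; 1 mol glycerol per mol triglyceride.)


glycerol = oil * conv * (92/885)
= 532.74 * 0.9596 * 92 / 885
= 53.1435 g

53.1435 g


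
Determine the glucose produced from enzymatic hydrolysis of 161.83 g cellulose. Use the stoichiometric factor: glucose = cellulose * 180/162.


glucose = cellulose * 180/162
= 161.83 * 180/162
= 179.8111 g

179.8111 g


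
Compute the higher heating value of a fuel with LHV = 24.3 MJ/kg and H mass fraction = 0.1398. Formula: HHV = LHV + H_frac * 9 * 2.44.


HHV = LHV + H_frac * 9 * 2.44
= 24.3 + 0.1398 * 9 * 2.44
= 27.3700 MJ/kg

27.3700 MJ/kg


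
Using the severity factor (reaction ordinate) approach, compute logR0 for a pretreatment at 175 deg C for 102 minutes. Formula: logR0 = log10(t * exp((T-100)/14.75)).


logR0 = log10(t * exp((T - 100) / 14.75))
= log10(102 * exp((175 - 100) / 14.75))
= 4.2169

4.2169


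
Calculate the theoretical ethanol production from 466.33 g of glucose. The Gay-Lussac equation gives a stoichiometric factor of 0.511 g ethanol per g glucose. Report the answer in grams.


Theoretical ethanol yield: m_EtOH = 0.511 * m_glucose
m_EtOH = 0.511 * 466.33 = 238.2946 g

238.2946 g


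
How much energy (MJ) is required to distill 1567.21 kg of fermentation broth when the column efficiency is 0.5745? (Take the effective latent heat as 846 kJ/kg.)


E = m * 846 / (eta * 1000)
= 1567.21 * 846 / (0.5745 * 1000)
= 2307.8497 MJ

2307.8497 MJ


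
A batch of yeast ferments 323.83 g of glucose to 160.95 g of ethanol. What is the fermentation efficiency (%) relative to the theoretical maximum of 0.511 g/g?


Fermentation efficiency = (actual / (0.511 * glucose)) * 100
= (160.95 / (0.511 * 323.83)) * 100
= 97.2642%

97.2642%


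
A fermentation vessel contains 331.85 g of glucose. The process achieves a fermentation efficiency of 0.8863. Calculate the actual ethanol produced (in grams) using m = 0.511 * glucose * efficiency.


Actual ethanol: m = 0.511 * 331.85 * 0.8863
m = 150.2946 g

150.2946 g


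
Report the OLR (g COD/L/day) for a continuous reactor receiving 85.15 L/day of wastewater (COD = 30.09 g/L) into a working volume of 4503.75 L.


OLR = Q * S / V
= 85.15 * 30.09 / 4503.75
= 0.5689 g/L/day

0.5689 g/L/day


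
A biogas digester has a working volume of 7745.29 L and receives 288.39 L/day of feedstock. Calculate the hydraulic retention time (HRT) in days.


HRT = V / Q
= 7745.29 / 288.39
= 26.8570 days

26.8570 days


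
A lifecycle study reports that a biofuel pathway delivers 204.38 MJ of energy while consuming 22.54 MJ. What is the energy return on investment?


EROI = E_out / E_in
= 204.38 / 22.54
= 9.0674

9.0674


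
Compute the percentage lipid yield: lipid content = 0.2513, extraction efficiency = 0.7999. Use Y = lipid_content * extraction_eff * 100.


Y = lipid_content * extraction_eff * 100
= 0.2513 * 0.7999 * 100
= 20.1015%

20.1015%


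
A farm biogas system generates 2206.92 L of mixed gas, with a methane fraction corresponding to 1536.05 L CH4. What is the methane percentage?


CH4% = V_CH4 / V_total * 100
= 1536.05 / 2206.92 * 100
= 69.6015%

69.6015%


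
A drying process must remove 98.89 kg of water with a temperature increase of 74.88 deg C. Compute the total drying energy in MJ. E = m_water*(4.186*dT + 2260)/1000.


E = m_water * (4.186 * dT + 2260) / 1000
= 98.89 * (4.186 * 74.88 + 2260) / 1000
= 254.4882 MJ

254.4882 MJ


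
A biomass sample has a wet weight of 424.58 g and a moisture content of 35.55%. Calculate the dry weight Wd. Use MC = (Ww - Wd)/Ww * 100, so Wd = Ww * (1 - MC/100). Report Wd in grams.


Wd = Ww * (1 - MC/100)
= 424.58 * (1 - 35.55/100)
= 273.6418 g

273.6418 g


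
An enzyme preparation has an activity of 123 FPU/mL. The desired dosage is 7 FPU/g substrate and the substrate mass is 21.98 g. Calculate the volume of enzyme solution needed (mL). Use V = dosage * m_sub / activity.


V = dosage * m_sub / activity
V = 7 * 21.98 / 123
V = 1.2509 mL

1.2509 mL


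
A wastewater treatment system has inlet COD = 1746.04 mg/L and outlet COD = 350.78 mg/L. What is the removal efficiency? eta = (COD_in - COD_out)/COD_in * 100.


eta = (COD_in - COD_out) / COD_in * 100
= (1746.04 - 350.78) / 1746.04 * 100
= 79.9100%

79.9100%


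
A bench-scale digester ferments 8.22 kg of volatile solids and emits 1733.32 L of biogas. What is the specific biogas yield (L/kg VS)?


Y = V / VS
= 1733.32 / 8.22
= 210.8662 L/kg VS

210.8662 L/kg VS


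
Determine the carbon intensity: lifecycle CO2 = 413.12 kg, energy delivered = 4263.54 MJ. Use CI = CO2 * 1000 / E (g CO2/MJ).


CI = CO2 * 1000 / E
= 413.12 * 1000 / 4263.54
= 96.8960 g CO2/MJ

96.8960 g CO2/MJ


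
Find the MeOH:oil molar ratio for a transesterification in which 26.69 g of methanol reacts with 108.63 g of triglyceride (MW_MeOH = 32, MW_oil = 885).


Molar ratio = n_MeOH / n_oil = (MeOH/32) / (oil/885) = (MeOH * 885) / (32 * oil)
= (26.69 * 885) / (32 * 108.63)
= 6.7950

6.7950


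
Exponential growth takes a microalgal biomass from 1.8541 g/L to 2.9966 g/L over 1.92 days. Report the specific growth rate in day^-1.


mu = ln(X2/X1) / dt
= ln(2.9966/1.8541) / 1.92
= 0.2500 per day

0.2500 per day


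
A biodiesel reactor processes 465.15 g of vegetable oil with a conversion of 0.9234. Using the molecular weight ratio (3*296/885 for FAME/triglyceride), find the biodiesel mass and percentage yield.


m_FAME = oil * conv * (3 * 296 / 885) = oil * conv * (888/885)
= 465.15 * 0.9234 * 888 / 885
= 430.9755 g
Y = m_FAME / oil * 100 = conv * (888/885) * 100
= 0.9234 * 888 / 885 * 100
= 92.65%

430.9755 g FAME; Y = 92.65%


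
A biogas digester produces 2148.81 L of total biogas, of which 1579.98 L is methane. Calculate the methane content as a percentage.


CH4% = V_CH4 / V_total * 100
= 1579.98 / 2148.81 * 100
= 73.5281%

73.5281%


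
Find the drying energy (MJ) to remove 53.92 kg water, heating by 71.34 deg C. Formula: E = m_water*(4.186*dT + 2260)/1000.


E = m_water * (4.186 * dT + 2260) / 1000
= 53.92 * (4.186 * 71.34 + 2260) / 1000
= 137.9613 MJ

137.9613 MJ


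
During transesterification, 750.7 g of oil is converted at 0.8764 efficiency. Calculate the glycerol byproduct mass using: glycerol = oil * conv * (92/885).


glycerol = oil * conv * (92/885)
= 750.7 * 0.8764 * 92 / 885
= 68.3933 g

68.3933 g


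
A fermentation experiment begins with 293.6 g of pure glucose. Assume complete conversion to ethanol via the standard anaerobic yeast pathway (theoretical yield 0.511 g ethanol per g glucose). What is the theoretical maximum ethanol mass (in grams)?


Theoretical ethanol yield: m_EtOH = 0.511 * m_glucose
m_EtOH = 0.511 * 293.6 = 150.0296 g

150.0296 g


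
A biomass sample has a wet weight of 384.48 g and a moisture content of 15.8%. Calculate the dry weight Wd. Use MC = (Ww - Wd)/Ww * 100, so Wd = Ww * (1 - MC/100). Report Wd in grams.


Wd = Ww * (1 - MC/100)
= 384.48 * (1 - 15.8/100)
= 323.7322 g

323.7322 g


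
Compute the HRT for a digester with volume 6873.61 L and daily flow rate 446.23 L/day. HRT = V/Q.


HRT = V / Q
= 6873.61 / 446.23
= 15.4037 days

15.4037 days


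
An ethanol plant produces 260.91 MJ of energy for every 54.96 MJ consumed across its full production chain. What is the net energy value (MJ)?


NEV = E_out - E_in
= 260.91 - 54.96
= 205.9500 MJ

205.9500 MJ


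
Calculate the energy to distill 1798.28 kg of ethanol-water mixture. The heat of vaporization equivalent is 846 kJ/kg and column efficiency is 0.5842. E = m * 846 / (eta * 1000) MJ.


E = m * 846 / (eta * 1000)
= 1798.28 * 846 / (0.5842 * 1000)
= 2604.1508 MJ

2604.1508 MJ


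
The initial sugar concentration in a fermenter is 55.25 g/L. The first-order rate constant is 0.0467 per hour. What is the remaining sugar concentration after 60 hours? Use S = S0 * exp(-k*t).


S = S0 * exp(-k * t)
S = 55.25 * exp(-0.0467 * 60)
S = 3.3530 g/L

3.3530 g/L


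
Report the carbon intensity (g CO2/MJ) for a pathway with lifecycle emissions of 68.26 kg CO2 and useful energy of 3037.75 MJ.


CI = CO2 * 1000 / E
= 68.26 * 1000 / 3037.75
= 22.4706 g CO2/MJ

22.4706 g CO2/MJ


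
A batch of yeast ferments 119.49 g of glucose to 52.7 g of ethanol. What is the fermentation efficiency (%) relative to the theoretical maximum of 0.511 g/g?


Fermentation efficiency = (actual / (0.511 * glucose)) * 100
= (52.7 / (0.511 * 119.49)) * 100
= 86.3094%

86.3094%


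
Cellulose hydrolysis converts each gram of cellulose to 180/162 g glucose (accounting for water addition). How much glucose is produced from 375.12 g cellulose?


glucose = cellulose * 180/162
= 375.12 * 180/162
= 416.8000 g

416.8000 g


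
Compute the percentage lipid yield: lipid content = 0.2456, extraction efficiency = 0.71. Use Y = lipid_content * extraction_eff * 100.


Y = lipid_content * extraction_eff * 100
= 0.2456 * 0.71 * 100
= 17.4376%

17.4376%


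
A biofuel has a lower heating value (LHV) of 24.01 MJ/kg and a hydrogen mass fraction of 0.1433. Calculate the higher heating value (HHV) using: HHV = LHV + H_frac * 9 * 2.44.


HHV = LHV + H_frac * 9 * 2.44
= 24.01 + 0.1433 * 9 * 2.44
= 27.1569 MJ/kg

27.1569 MJ/kg


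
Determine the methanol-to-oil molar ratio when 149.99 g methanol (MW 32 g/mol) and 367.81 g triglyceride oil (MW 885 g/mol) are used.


Molar ratio = n_MeOH / n_oil = (MeOH/32) / (oil/885) = (MeOH * 885) / (32 * oil)
= (149.99 * 885) / (32 * 367.81)
= 11.2780

11.2780


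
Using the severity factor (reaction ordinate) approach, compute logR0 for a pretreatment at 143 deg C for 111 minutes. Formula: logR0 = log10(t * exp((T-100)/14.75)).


logR0 = log10(t * exp((T - 100) / 14.75))
= log10(111 * exp((143 - 100) / 14.75))
= 3.3114

3.3114


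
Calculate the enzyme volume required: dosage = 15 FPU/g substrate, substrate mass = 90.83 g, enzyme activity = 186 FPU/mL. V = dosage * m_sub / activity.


V = dosage * m_sub / activity
V = 15 * 90.83 / 186
V = 7.3250 mL

7.3250 mL


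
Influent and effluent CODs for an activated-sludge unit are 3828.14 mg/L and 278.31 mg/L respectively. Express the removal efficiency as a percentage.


eta = (COD_in - COD_out) / COD_in * 100
= (3828.14 - 278.31) / 3828.14 * 100
= 92.7299%

92.7299%


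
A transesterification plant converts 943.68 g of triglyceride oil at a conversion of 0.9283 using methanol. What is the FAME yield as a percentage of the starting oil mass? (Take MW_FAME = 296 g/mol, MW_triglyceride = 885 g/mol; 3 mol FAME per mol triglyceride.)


m_FAME = oil * conv * (3 * 296 / 885) = oil * conv * (888/885)
= 943.68 * 0.9283 * 888 / 885
= 878.9877 g
Y = m_FAME / oil * 100 = conv * (888/885) * 100
= 0.9283 * 888 / 885 * 100
= 93.14%

93.14%


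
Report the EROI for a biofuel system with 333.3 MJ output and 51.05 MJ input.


EROI = E_out / E_in
= 333.3 / 51.05
= 6.5289

6.5289


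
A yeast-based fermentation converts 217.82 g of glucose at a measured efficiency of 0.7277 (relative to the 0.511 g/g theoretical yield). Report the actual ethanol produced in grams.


Actual ethanol: m = 0.511 * 217.82 * 0.7277
m = 80.9974 g

80.9974 g


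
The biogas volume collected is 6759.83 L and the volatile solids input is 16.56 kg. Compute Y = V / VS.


Y = V / VS
= 6759.83 / 16.56
= 408.2023 L/kg VS

408.2023 L/kg VS


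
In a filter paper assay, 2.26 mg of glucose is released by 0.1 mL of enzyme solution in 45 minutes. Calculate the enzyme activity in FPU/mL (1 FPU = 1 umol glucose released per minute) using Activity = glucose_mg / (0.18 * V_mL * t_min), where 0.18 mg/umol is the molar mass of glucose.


Activity = glucose_mg / (0.18 mg/umol * V_mL * t_min)
= 2.26 / (0.18 * 0.1 * 45)
= 2.7901 FPU/mL

2.7901 FPU/mL


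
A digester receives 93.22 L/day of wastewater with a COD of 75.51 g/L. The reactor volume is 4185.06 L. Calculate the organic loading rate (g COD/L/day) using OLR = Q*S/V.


OLR = Q * S / V
= 93.22 * 75.51 / 4185.06
= 1.6819 g/L/day

1.6819 g/L/day


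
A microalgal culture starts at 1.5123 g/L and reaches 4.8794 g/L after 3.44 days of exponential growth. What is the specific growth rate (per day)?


mu = ln(X2/X1) / dt
= ln(4.8794/1.5123) / 3.44
= 0.3405 per day

0.3405 per day


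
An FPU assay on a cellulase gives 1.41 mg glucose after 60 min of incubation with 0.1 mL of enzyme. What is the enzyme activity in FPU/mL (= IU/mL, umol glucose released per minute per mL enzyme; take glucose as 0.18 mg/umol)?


Activity = glucose_mg / (0.18 mg/umol * V_mL * t_min)
= 1.41 / (0.18 * 0.1 * 60)
= 1.3056 FPU/mL

1.3056 FPU/mL


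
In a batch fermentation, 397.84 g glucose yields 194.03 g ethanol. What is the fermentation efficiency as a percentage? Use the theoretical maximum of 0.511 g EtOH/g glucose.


Fermentation efficiency = (actual / (0.511 * glucose)) * 100
= (194.03 / (0.511 * 397.84)) * 100
= 95.4420%

95.4420%


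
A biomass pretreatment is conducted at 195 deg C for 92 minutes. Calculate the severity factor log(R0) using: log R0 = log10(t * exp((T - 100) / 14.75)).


logR0 = log10(t * exp((T - 100) / 14.75))
= log10(92 * exp((195 - 100) / 14.75))
= 4.7609

4.7609


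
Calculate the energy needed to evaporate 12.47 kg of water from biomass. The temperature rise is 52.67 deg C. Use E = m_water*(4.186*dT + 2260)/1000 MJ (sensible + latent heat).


E = m_water * (4.186 * dT + 2260) / 1000
= 12.47 * (4.186 * 52.67 + 2260) / 1000
= 30.9315 MJ

30.9315 MJ


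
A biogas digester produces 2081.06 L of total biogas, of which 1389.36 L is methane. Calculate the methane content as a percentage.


CH4% = V_CH4 / V_total * 100
= 1389.36 / 2081.06 * 100
= 66.7621%

66.7621%


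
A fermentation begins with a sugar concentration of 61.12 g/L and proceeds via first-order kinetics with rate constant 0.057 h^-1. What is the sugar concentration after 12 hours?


S = S0 * exp(-k * t)
S = 61.12 * exp(-0.057 * 12)
S = 30.8408 g/L

30.8408 g/L


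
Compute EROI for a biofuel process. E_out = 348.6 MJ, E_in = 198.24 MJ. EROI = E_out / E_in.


EROI = E_out / E_in
= 348.6 / 198.24
= 1.7585

1.7585


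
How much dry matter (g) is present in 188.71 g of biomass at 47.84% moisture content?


Wd = Ww * (1 - MC/100)
= 188.71 * (1 - 47.84/100)
= 98.4311 g

98.4311 g


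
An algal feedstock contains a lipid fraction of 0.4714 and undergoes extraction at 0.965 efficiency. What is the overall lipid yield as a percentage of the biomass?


Y = lipid_content * extraction_eff * 100
= 0.4714 * 0.965 * 100
= 45.4901%

45.4901%


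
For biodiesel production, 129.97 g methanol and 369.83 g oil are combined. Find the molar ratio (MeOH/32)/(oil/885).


Molar ratio = n_MeOH / n_oil = (MeOH/32) / (oil/885) = (MeOH * 885) / (32 * oil)
= (129.97 * 885) / (32 * 369.83)
= 9.7193

9.7193


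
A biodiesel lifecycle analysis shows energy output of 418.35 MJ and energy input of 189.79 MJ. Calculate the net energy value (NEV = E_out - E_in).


NEV = E_out - E_in
= 418.35 - 189.79
= 228.5600 MJ

228.5600 MJ


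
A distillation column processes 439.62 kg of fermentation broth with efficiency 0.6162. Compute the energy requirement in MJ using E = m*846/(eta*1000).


E = m * 846 / (eta * 1000)
= 439.62 * 846 / (0.6162 * 1000)
= 603.5679 MJ

603.5679 MJ


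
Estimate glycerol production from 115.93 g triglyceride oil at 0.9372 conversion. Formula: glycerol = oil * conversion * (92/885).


glycerol = oil * conv * (92/885)
= 115.93 * 0.9372 * 92 / 885
= 11.2946 g

11.2946 g


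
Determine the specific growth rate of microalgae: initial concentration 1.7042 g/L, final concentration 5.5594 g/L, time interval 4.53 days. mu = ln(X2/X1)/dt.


mu = ln(X2/X1) / dt
= ln(5.5594/1.7042) / 4.53
= 0.2610 per day

0.2610 per day


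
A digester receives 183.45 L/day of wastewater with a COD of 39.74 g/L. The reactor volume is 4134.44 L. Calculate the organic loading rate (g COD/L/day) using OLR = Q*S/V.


OLR = Q * S / V
= 183.45 * 39.74 / 4134.44
= 1.7633 g/L/day

1.7633 g/L/day


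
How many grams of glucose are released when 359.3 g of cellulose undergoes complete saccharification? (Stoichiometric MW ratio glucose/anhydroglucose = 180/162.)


glucose = cellulose * 180/162
= 359.3 * 180/162
= 399.2222 g

399.2222 g


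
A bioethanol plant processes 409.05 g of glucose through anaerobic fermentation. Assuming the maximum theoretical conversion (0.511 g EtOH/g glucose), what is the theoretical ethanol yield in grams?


Theoretical ethanol yield: m_EtOH = 0.511 * m_glucose
m_EtOH = 0.511 * 409.05 = 209.0246 g

209.0246 g


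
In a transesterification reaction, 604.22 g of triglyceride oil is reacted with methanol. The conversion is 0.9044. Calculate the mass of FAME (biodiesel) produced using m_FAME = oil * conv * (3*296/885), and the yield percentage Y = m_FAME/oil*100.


m_FAME = oil * conv * (3 * 296 / 885) = oil * conv * (888/885)
= 604.22 * 0.9044 * 888 / 885
= 548.3090 g
Y = m_FAME / oil * 100 = conv * (888/885) * 100
= 0.9044 * 888 / 885 * 100
= 90.75%

548.3090 g FAME; Y = 90.75%


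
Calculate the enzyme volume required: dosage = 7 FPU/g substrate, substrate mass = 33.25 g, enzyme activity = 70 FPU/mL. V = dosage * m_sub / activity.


V = dosage * m_sub / activity
V = 7 * 33.25 / 70
V = 3.3250 mL

3.3250 mL


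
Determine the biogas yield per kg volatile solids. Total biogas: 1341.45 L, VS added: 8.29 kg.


Y = V / VS
= 1341.45 / 8.29
= 161.8154 L/kg VS

161.8154 L/kg VS


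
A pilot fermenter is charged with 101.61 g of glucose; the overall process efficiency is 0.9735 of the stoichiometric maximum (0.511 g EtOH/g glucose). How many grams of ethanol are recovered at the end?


Actual ethanol: m = 0.511 * 101.61 * 0.9735
m = 50.5468 g

50.5468 g


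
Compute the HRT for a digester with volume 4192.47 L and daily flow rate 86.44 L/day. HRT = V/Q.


HRT = V / Q
= 4192.47 / 86.44
= 48.5015 days

48.5015 days


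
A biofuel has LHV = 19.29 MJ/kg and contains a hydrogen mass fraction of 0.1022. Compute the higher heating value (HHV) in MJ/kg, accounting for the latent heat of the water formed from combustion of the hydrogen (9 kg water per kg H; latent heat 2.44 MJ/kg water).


HHV = LHV + H_frac * 9 * 2.44
= 19.29 + 0.1022 * 9 * 2.44
= 21.5343 MJ/kg

21.5343 MJ/kg


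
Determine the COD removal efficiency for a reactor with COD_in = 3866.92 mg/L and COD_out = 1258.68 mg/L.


eta = (COD_in - COD_out) / COD_in * 100
= (3866.92 - 1258.68) / 3866.92 * 100
= 67.4501%

67.4501%
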